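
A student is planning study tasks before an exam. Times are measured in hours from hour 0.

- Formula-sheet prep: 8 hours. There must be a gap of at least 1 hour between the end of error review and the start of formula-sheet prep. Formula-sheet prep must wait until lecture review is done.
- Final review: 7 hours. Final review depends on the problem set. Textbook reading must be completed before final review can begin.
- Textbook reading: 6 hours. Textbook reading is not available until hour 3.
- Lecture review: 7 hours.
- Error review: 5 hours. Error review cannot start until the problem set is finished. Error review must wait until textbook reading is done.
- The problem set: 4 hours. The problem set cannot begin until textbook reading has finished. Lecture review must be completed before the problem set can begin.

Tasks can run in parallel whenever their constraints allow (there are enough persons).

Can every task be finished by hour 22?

Lecture review has no prerequisites, so it starts at hour 0 and finishes at hour 7.
Textbook reading waits on its own release at hour 3, so it starts at hour 3 and finishes at 3 + 6 = hour 9.
For the problem set: textbook reading (finishes hour 9); lecture review (finishes hour 7). Taking the maximum gives a start of hour 9, and it finishes at 9 + 4 = hour 13.
Final review cannot start until the problem set (finishes hour 13); textbook reading (finishes hour 9). The controlling bound is hour 13, so final review finishes at 13 + 7 = hour 20.
Error review needs all of the problem set (finishes hour 13); textbook reading (finishes hour 9). That puts its earliest start at hour 13; it finishes at 13 + 5 = hour 18.
Formula-sheet prep needs all of error review (finishes hour 18, plus 1-hour gap → hour 19); lecture review (finishes hour 7). That puts its earliest start at hour 19; it finishes at 19 + 8 = hour 27.
The earliest everything can be done is hour 27, which is after the deadline of 22, so it is not possible.

No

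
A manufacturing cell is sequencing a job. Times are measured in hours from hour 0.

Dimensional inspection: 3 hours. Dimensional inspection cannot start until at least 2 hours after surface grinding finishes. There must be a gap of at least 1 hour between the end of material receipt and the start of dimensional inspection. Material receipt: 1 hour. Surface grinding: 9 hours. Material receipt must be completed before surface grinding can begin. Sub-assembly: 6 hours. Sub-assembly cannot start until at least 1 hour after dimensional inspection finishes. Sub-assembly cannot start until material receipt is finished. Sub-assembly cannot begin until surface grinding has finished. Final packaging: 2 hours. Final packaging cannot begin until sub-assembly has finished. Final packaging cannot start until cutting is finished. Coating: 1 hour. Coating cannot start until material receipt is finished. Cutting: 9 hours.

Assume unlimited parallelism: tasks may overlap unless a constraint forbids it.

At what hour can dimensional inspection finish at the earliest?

15

Nothing blocks material receipt, so it runs from hour 0 to hour 1.
After material receipt (finishes hour 1), surface grinding can start at hour 1 and finishes at hour 10.
Dimensional inspection needs all of surface grinding (finishes hour 10, plus 2-hour gap → hour 12); material receipt (finishes hour 1, plus 1-hour gap → hour 2). That puts its earliest start at hour 12; it finishes at 12 + 3 = hour 15.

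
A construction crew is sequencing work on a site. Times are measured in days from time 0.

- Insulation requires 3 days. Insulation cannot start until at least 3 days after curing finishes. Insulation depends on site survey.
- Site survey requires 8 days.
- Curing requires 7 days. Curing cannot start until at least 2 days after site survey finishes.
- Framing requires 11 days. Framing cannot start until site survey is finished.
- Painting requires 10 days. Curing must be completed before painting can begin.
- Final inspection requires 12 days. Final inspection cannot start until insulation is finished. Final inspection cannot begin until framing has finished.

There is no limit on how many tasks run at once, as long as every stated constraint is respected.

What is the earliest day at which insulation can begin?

20

Nothing blocks site survey, so it runs from day 0 to day 8.
Curing waits on site survey (finishes day 8, plus 2-day gap → day 10), so it starts at day 10 and finishes at 10 + 7 = day 17.
Insulation waits on curing (finishes day 17, plus 3-day gap → day 20); site survey (finishes day 8). The latest of these is day 20, which is the earliest insulation can start.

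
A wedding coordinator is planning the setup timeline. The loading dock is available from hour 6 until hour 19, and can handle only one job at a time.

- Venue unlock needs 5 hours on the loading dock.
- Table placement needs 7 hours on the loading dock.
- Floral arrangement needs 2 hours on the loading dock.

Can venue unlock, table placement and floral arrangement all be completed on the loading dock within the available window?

No

The loading dock window is 19 − 6 = 13 hours.
Running back to back, the jobs need 5 + 7 + 2 = 14 hours on the loading dock.
Since 14 > 13, they cannot all fit.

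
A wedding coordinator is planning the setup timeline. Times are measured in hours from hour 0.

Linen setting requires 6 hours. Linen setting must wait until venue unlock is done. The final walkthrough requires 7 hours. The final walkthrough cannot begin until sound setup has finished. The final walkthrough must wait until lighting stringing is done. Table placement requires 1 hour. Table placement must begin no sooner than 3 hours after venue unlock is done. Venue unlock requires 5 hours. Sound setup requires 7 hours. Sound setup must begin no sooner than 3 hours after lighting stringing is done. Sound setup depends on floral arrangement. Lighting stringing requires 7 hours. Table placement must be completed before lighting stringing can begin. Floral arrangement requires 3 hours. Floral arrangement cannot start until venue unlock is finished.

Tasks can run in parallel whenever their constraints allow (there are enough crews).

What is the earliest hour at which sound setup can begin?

19

Venue unlock can start immediately at hour 0; it finishes at hour 5.
After venue unlock (finishes hour 5), floral arrangement can start at hour 5 and finishes at hour 8.
Table placement cannot begin until venue unlock (finishes hour 5, plus 3-hour gap → hour 8). It runs from hour 8 to 8 + 1 = hour 9.
Lighting stringing waits on table placement (finishes hour 9), so it starts at hour 9 and finishes at 9 + 7 = hour 16.
Sound setup waits on lighting stringing (finishes hour 16, plus 3-hour gap → hour 19); floral arrangement (finishes hour 8). The latest of these is hour 19, which is the earliest sound setup can start.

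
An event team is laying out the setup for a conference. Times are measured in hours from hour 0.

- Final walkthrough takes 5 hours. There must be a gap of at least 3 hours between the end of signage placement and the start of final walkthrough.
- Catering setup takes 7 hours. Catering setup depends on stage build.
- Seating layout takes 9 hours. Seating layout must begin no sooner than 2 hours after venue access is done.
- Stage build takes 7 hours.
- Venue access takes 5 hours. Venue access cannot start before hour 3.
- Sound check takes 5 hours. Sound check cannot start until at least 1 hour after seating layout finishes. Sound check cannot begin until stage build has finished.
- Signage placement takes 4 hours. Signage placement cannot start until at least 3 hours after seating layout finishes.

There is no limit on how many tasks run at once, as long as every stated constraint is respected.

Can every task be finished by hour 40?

Yes

Nothing blocks stage build, so it runs from hour 0 to hour 7.
After stage build (finishes hour 7), catering setup can start at hour 7 and finishes at hour 14.
Venue access cannot begin until its own release at hour 3. It runs from hour 3 to 3 + 5 = hour 8.
Seating layout waits on venue access (finishes hour 8, plus 2-hour gap → hour 10), so it starts at hour 10 and finishes at 10 + 9 = hour 19.
Sound check needs all of seating layout (finishes hour 19, plus 1-hour gap → hour 20); stage build (finishes hour 7). That puts its earliest start at hour 20; it finishes at 20 + 5 = hour 25.
Signage placement waits on seating layout (finishes hour 19, plus 3-hour gap → hour 22), so it starts at hour 22 and finishes at 22 + 4 = hour 26.
After signage placement (finishes hour 26, plus 3-hour gap → hour 29), final walkthrough can start at hour 29 and finishes at hour 34.
Every task is finished by hour 34, which is no later than the deadline of 40, so the schedule is feasible.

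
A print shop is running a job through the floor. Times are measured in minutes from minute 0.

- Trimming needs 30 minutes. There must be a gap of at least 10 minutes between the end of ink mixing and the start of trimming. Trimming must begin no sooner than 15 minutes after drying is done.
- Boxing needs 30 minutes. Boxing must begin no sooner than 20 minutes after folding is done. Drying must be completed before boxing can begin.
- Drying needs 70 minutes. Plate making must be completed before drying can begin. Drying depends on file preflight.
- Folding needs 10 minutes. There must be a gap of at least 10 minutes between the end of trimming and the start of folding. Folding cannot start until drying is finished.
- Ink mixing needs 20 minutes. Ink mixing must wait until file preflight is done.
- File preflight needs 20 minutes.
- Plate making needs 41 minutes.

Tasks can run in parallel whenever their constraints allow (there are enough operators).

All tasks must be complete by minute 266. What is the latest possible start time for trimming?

Nothing follows boxing; the deadline of minute 266 is its only limit. It must start by 266 − 30 = minute 236.
Folding must finish before boxing (must start by minute 236, minus 20-minute gap → minute 216). With a 10-minute duration, folding must start by 216 − 10 = minute 206.
Trimming feeds into folding (must start by minute 206, minus 10-minute gap → minute 196); so trimming must finish by minute 196 and therefore start by minute 166.

166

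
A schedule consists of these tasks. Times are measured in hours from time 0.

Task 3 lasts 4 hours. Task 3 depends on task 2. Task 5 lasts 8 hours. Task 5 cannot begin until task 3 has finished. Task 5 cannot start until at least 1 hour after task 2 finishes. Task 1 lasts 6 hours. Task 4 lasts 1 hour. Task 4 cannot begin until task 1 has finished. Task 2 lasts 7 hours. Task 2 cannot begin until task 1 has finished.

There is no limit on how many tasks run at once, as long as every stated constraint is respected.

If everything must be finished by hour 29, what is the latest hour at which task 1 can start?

4

To finish by hour 29, task 5 (duration 8) must start no later than hour 21.
Task 3 must finish before task 5 (must start by hour 21). With a 4-hour duration, task 3 must start by 21 − 4 = hour 17.
Task 2 feeds task 3 (must start by hour 17); task 5 (must start by hour 21, minus 1-hour gap → hour 20). Taking the minimum, task 2 must finish by hour 17 and start by 17 − 7 = hour 10.
Task 4 has no dependents, so it just needs to finish by hour 29. Starting by 29 − 1 = hour 28 achieves that.
Task 1 feeds task 2 (must start by hour 10); task 4 (must start by hour 28). Taking the minimum, task 1 must finish by hour 10 and start by 10 − 6 = hour 4.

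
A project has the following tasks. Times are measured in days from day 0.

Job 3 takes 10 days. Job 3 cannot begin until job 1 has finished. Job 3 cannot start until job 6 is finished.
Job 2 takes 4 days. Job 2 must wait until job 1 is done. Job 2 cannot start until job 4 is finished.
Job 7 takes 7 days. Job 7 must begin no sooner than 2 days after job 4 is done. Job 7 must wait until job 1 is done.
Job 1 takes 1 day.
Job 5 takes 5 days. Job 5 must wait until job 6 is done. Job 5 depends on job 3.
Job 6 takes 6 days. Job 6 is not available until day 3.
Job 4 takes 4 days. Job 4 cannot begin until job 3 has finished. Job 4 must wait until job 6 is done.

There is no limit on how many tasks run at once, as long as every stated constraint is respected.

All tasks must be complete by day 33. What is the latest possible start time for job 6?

4

Job 2 must finish by day 33; it takes 4 days, so it must start by 33 − 4 = day 29.
Job 7 must finish by day 33; it takes 7 days, so it must start by 33 − 7 = day 26.
Job 4 feeds job 2 (must start by day 29); job 7 (must start by day 26, minus 2-day gap → day 24). Taking the minimum, job 4 must finish by day 24 and start by 24 − 4 = day 20.
Job 5 has no dependents, so it just needs to finish by day 33. Starting by 33 − 5 = day 28 achieves that.
Job 3 feeds job 4 (must start by day 20); job 5 (must start by day 28). Taking the minimum, job 3 must finish by day 20 and start by 20 − 10 = day 10.
Job 6 must finish in time for job 3 (must start by day 10); job 4 (must start by day 20); job 5 (must start by day 28). The tightest is day 10, so job 6 must start by 10 − 6 = day 4.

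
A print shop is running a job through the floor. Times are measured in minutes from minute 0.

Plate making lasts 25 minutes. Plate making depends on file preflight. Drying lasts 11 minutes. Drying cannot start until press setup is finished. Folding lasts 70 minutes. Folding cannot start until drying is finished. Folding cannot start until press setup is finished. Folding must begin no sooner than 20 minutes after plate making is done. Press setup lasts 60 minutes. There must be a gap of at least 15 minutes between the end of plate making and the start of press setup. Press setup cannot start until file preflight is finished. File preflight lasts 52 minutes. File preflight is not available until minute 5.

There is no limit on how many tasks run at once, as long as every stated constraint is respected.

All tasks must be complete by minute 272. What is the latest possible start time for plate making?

91

To finish by minute 272, folding (duration 70) must start no later than minute 202.
Since folding (must start by minute 202) depends on it, drying must finish by minute 202. Backing off its 11-minute duration gives a latest start of minute 191.
Press setup must finish in time for drying (must start by minute 191); folding (must start by minute 202). The tightest is minute 191, so press setup must start by 191 − 60 = minute 131.
Plate making feeds press setup (must start by minute 131, minus 15-minute gap → minute 116); folding (must start by minute 202, minus 20-minute gap → minute 182). Taking the minimum, plate making must finish by minute 116 and start by 116 − 25 = minute 91.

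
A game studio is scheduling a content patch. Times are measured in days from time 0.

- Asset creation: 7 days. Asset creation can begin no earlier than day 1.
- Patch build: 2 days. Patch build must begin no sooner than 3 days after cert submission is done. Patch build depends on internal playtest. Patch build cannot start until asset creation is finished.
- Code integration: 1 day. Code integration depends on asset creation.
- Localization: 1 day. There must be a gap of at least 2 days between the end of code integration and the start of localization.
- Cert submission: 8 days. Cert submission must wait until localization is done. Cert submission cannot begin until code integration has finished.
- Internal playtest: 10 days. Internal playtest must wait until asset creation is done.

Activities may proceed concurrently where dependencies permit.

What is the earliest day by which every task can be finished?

25

After its own release at day 1, asset creation can start at day 1 and finishes at day 8.
Internal playtest waits on asset creation (finishes day 8), so it starts at day 8 and finishes at 8 + 10 = day 18.
Code integration cannot begin until asset creation (finishes day 8). It runs from day 8 to 8 + 1 = day 9.
After code integration (finishes day 9, plus 2-day gap → day 11), localization can start at day 11 and finishes at day 12.
Cert submission cannot start until localization (finishes day 12); code integration (finishes day 9). The controlling bound is day 12, so cert submission finishes at 12 + 8 = day 20.
For patch build: cert submission (finishes day 20, plus 3-day gap → day 23); internal playtest (finishes day 18); asset creation (finishes day 8). Taking the maximum gives a start of day 23, and it finishes at 23 + 2 = day 25.
All tasks are finished once the last one completes. Finish times: Asset creation at 8, Code integration at 9, Internal playtest at 18, Localization at 12, Cert submission at 20, Patch build at 25. The latest is day 25.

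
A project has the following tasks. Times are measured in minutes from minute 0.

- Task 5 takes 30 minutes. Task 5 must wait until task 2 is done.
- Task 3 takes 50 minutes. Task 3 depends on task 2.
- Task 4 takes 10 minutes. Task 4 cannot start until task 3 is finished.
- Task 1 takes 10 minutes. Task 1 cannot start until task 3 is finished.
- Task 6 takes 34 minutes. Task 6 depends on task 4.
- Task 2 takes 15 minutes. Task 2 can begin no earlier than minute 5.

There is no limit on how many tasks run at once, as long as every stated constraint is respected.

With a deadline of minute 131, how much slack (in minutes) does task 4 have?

17

Task 2 cannot begin until its own release at minute 5. It runs from minute 5 to 5 + 15 = minute 20.
After task 2 (finishes minute 20), task 3 can start at minute 20 and finishes at minute 70.
Task 4 waits on task 3 (finishes minute 70), so it starts at minute 70 and finishes at 70 + 10 = minute 80.

Working backward from the deadline:
Task 6 has no dependents, so it just needs to finish by minute 131. Starting by 131 − 34 = minute 97 achieves that.
Task 4 has to be done before task 6 (must start by minute 97). That means finishing by minute 97, i.e. starting by 97 − 10 = minute 87.
So task 4 can start as early as minute 70 and as late as minute 87, giving 87 − 70 = 17 minutes of slack.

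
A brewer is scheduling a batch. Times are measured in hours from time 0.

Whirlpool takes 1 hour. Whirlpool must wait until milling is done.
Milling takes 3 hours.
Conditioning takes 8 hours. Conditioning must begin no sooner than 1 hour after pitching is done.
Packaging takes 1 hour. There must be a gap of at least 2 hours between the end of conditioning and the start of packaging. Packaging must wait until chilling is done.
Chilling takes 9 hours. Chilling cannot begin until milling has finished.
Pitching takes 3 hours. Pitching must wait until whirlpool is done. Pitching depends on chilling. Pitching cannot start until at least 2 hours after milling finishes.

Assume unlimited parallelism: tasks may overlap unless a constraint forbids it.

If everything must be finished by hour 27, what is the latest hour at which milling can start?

Nothing follows packaging; the deadline of hour 27 is its only limit. It must start by 27 − 1 = hour 26.
Conditioning has to be done before packaging (must start by hour 26, minus 2-hour gap → hour 24). That means finishing by hour 24, i.e. starting by 24 − 8 = hour 16.
Pitching has to be done before conditioning (must start by hour 16, minus 1-hour gap → hour 15). That means finishing by hour 15, i.e. starting by 15 − 3 = hour 12.
Whirlpool has to be done before pitching (must start by hour 12). That means finishing by hour 12, i.e. starting by 12 − 1 = hour 11.
Chilling has several dependents: pitching (must start by hour 12); packaging (must start by hour 26). The earliest of those limits is hour 12, so chilling must start by 12 − 9 = hour 3.
Milling must finish in time for whirlpool (must start by hour 11); chilling (must start by hour 3); pitching (must start by hour 12, minus 2-hour gap → hour 10). The tightest is hour 3, so milling must start by 3 − 3 = hour 0.

0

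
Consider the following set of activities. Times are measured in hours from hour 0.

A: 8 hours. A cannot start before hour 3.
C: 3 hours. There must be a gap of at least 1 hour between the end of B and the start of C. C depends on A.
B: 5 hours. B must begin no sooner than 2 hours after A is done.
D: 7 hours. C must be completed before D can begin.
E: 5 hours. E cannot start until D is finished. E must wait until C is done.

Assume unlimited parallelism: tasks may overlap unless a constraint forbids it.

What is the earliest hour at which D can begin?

22

A waits on its own release at hour 3, so it starts at hour 3 and finishes at 3 + 8 = hour 11.
B waits on A (finishes hour 11, plus 2-hour gap → hour 13), so it starts at hour 13 and finishes at 13 + 5 = hour 18.
C has to wait for B (finishes hour 18, plus 1-hour gap → hour 19); A (finishes hour 11). The latest of these is hour 19, so C runs hour 19 to 19 + 3 = hour 22.
D waits on C (finishes hour 22), so the earliest it can start is hour 22.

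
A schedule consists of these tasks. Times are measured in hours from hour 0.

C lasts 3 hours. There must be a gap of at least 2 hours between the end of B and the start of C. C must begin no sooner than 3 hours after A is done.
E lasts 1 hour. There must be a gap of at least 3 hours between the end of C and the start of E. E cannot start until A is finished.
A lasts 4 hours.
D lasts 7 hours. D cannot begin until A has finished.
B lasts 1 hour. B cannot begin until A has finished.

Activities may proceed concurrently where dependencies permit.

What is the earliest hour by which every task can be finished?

A can start immediately at hour 0; it finishes at hour 4.
D cannot begin until A (finishes hour 4). It runs from hour 4 to 4 + 7 = hour 11.
B waits on A (finishes hour 4), so it starts at hour 4 and finishes at 4 + 1 = hour 5.
C cannot start until B (finishes hour 5, plus 2-hour gap → hour 7); A (finishes hour 4, plus 3-hour gap → hour 7). The controlling bound is hour 7, so C finishes at 7 + 3 = hour 10.
E needs all of C (finishes hour 10, plus 3-hour gap → hour 13); A (finishes hour 4). That puts its earliest start at hour 13; it finishes at 13 + 1 = hour 14.
All tasks are finished once the last one completes. Finish times: A at 4, B at 5, C at 10, D at 11, E at 14. The latest is hour 14.

14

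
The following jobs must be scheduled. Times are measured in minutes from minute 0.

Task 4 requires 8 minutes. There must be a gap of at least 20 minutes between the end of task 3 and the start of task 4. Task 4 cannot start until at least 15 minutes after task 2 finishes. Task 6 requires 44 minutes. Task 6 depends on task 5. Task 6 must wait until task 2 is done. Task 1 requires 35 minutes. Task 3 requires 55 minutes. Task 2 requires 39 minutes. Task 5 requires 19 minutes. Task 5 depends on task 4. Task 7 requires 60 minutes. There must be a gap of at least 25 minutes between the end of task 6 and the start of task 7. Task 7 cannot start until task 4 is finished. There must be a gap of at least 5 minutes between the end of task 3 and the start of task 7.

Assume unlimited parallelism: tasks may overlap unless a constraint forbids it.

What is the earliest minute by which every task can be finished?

Task 3 can start immediately at minute 0; it finishes at minute 55.
Task 2 has no prerequisites, so it starts at minute 0 and finishes at minute 39.
Task 4 cannot start until task 3 (finishes minute 55, plus 20-minute gap → minute 75); task 2 (finishes minute 39, plus 15-minute gap → minute 54). The controlling bound is minute 75, so task 4 finishes at 75 + 8 = minute 83.
Task 5 waits on task 4 (finishes minute 83), so it starts at minute 83 and finishes at 83 + 19 = minute 102.
Task 6 has to wait for task 5 (finishes minute 102); task 2 (finishes minute 39). The latest of these is minute 102, so task 6 runs minute 102 to 102 + 44 = minute 146.
Task 7 needs all of task 6 (finishes minute 146, plus 25-minute gap → minute 171); task 4 (finishes minute 83); task 3 (finishes minute 55, plus 5-minute gap → minute 60). That puts its earliest start at minute 171; it finishes at 171 + 60 = minute 231.
Nothing blocks task 1, so it runs from minute 0 to minute 35.
All tasks are finished once the last one completes. Finish times: Task 1 at 35, Task 2 at 39, Task 3 at 55, Task 4 at 83, Task 5 at 102, Task 6 at 146, Task 7 at 231. The latest is minute 231.

231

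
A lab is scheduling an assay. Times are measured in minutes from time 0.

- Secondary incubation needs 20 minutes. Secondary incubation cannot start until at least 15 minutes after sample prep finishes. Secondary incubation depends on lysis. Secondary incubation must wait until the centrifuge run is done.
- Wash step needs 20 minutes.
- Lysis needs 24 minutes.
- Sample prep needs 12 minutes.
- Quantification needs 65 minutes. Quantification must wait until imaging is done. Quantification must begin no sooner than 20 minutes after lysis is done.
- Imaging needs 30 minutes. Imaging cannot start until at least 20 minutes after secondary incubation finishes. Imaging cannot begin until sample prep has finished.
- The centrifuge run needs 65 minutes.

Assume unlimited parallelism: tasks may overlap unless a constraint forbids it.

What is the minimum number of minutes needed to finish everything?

200

Nothing blocks wash step, so it runs from minute 0 to minute 20.
Nothing blocks the centrifuge run, so it runs from minute 0 to minute 65.
Lysis can start immediately at minute 0; it finishes at minute 24.
Nothing blocks sample prep, so it runs from minute 0 to minute 12.
Secondary incubation has to wait for sample prep (finishes minute 12, plus 15-minute gap → minute 27); lysis (finishes minute 24); the centrifuge run (finishes minute 65). The latest of these is minute 65, so secondary incubation runs minute 65 to 65 + 20 = minute 85.
Imaging needs all of secondary incubation (finishes minute 85, plus 20-minute gap → minute 105); sample prep (finishes minute 12). That puts its earliest start at minute 105; it finishes at 105 + 30 = minute 135.
Quantification needs all of imaging (finishes minute 135); lysis (finishes minute 24, plus 20-minute gap → minute 44). That puts its earliest start at minute 135; it finishes at 135 + 65 = minute 200.
All tasks are finished once the last one completes. Finish times: Sample prep at 12, Lysis at 24, The centrifuge run at 65, Wash step at 20, Secondary incubation at 85, Imaging at 135, Quantification at 200. The latest is minute 200.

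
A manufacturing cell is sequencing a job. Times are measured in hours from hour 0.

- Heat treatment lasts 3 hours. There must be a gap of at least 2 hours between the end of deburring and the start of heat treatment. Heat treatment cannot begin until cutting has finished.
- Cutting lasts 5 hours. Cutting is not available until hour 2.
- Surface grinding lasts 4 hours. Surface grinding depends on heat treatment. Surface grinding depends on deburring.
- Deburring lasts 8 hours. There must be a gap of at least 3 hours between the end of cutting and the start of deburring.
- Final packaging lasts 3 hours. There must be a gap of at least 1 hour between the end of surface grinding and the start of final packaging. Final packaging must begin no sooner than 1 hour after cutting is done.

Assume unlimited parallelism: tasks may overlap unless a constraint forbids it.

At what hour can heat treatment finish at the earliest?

Cutting cannot begin until its own release at hour 2. It runs from hour 2 to 2 + 5 = hour 7.
Deburring cannot begin until cutting (finishes hour 7, plus 3-hour gap → hour 10). It runs from hour 10 to 10 + 8 = hour 18.
Heat treatment has to wait for deburring (finishes hour 18, plus 2-hour gap → hour 20); cutting (finishes hour 7). The latest of these is hour 20, so heat treatment runs hour 20 to 20 + 3 = hour 23.

23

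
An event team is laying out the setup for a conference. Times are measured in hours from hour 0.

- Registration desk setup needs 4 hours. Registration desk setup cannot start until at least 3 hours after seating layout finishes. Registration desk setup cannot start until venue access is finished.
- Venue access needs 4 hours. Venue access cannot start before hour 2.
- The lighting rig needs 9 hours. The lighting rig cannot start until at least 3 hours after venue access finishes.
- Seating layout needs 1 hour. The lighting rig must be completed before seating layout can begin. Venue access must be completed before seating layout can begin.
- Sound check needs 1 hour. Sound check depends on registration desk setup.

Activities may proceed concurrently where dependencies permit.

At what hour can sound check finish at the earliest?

27

After its own release at hour 2, venue access can start at hour 2 and finishes at hour 6.
The lighting rig waits on venue access (finishes hour 6, plus 3-hour gap → hour 9), so it starts at hour 9 and finishes at 9 + 9 = hour 18.
Seating layout has to wait for the lighting rig (finishes hour 18); venue access (finishes hour 6). The latest of these is hour 18, so seating layout runs hour 18 to 18 + 1 = hour 19.
Registration desk setup needs all of seating layout (finishes hour 19, plus 3-hour gap → hour 22); venue access (finishes hour 6). That puts its earliest start at hour 22; it finishes at 22 + 4 = hour 26.
After registration desk setup (finishes hour 26), sound check can start at hour 26 and finishes at hour 27.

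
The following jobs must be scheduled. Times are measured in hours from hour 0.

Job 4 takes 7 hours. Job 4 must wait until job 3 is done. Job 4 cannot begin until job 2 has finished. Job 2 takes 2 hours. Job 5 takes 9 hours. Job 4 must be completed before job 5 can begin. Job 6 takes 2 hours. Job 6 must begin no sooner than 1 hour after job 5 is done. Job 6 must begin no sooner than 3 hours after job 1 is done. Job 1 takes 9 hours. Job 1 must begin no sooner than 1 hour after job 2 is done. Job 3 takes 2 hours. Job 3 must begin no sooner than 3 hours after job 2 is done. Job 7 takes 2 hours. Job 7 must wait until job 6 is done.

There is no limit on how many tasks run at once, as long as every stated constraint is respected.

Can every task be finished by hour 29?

Yes

Nothing blocks job 2, so it runs from hour 0 to hour 2.
After job 2 (finishes hour 2, plus 3-hour gap → hour 5), job 3 can start at hour 5 and finishes at hour 7.
Job 4 has to wait for job 3 (finishes hour 7); job 2 (finishes hour 2). The latest of these is hour 7, so job 4 runs hour 7 to 7 + 7 = hour 14.
Job 5 waits on job 4 (finishes hour 14), so it starts at hour 14 and finishes at 14 + 9 = hour 23.
Job 1 waits on job 2 (finishes hour 2, plus 1-hour gap → hour 3), so it starts at hour 3 and finishes at 3 + 9 = hour 12.
Job 6 needs all of job 5 (finishes hour 23, plus 1-hour gap → hour 24); job 1 (finishes hour 12, plus 3-hour gap → hour 15). That puts its earliest start at hour 24; it finishes at 24 + 2 = hour 26.
Job 7 cannot begin until job 6 (finishes hour 26). It runs from hour 26 to 26 + 2 = hour 28.
Every task is finished by hour 28, which is no later than the deadline of 29, so the schedule is feasible.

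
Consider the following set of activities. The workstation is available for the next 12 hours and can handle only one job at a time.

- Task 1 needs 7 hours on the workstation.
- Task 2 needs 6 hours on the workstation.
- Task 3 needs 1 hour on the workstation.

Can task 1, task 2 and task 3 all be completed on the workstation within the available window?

Running back to back, the jobs need 7 + 6 + 1 = 14 hours on the workstation.
Since 14 > 12, they cannot all fit.

No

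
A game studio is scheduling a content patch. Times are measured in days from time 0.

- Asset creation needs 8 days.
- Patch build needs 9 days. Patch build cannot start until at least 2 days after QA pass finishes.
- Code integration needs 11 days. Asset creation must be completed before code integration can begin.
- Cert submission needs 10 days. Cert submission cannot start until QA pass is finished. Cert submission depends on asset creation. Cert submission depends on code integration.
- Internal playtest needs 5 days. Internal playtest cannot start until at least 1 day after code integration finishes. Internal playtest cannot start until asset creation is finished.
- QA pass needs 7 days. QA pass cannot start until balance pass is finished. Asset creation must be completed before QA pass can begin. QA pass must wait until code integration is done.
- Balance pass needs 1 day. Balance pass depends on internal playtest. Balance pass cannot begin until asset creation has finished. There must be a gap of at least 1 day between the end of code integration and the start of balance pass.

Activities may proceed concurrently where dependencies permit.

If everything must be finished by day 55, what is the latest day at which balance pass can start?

Cert submission has no dependents, so it just needs to finish by day 55. Starting by 55 − 10 = day 45 achieves that.
Patch build has no dependents, so it just needs to finish by day 55. Starting by 55 − 9 = day 46 achieves that.
QA pass has several dependents: cert submission (must start by day 45); patch build (must start by day 46, minus 2-day gap → day 44). The earliest of those limits is day 44, so QA pass must start by 44 − 7 = day 37.
Since QA pass (must start by day 37) depends on it, balance pass must finish by day 37. Backing off its 1-day duration gives a latest start of day 36.

36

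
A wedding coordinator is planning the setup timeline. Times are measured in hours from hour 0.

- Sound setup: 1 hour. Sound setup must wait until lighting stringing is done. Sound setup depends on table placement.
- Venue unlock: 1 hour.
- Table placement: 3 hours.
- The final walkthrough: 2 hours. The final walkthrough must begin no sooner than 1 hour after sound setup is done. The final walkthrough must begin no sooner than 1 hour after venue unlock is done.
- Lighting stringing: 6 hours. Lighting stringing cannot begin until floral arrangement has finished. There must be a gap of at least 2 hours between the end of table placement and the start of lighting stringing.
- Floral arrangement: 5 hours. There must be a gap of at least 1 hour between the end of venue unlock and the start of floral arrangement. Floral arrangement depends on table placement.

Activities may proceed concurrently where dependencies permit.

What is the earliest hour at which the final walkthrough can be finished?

Table placement can start immediately at hour 0; it finishes at hour 3.
Venue unlock has no prerequisites, so it starts at hour 0 and finishes at hour 1.
Floral arrangement needs all of venue unlock (finishes hour 1, plus 1-hour gap → hour 2); table placement (finishes hour 3). That puts its earliest start at hour 3; it finishes at 3 + 5 = hour 8.
Lighting stringing cannot start until floral arrangement (finishes hour 8); table placement (finishes hour 3, plus 2-hour gap → hour 5). The controlling bound is hour 8, so lighting stringing finishes at 8 + 6 = hour 14.
For sound setup: lighting stringing (finishes hour 14); table placement (finishes hour 3). Taking the maximum gives a start of hour 14, and it finishes at 14 + 1 = hour 15.
The final walkthrough cannot start until sound setup (finishes hour 15, plus 1-hour gap → hour 16); venue unlock (finishes hour 1, plus 1-hour gap → hour 2). The controlling bound is hour 16, so the final walkthrough finishes at 16 + 2 = hour 18.

18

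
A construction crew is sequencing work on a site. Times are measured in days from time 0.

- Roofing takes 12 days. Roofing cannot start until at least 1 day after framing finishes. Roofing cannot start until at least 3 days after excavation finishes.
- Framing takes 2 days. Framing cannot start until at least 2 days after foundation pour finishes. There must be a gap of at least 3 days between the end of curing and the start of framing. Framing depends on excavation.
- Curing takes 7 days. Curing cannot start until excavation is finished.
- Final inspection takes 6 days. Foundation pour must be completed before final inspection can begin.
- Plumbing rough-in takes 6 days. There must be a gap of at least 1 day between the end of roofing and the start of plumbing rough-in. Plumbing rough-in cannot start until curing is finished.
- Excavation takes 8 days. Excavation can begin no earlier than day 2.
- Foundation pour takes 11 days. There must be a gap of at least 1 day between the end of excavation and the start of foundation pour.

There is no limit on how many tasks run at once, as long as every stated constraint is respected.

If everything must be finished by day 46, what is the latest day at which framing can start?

24

Plumbing rough-in has no dependents, so it just needs to finish by day 46. Starting by 46 − 6 = day 40 achieves that.
Roofing must finish before plumbing rough-in (must start by day 40, minus 1-day gap → day 39). With a 12-day duration, roofing must start by 39 − 12 = day 27.
Framing feeds into roofing (must start by day 27, minus 1-day gap → day 26); so framing must finish by day 26 and therefore start by day 24.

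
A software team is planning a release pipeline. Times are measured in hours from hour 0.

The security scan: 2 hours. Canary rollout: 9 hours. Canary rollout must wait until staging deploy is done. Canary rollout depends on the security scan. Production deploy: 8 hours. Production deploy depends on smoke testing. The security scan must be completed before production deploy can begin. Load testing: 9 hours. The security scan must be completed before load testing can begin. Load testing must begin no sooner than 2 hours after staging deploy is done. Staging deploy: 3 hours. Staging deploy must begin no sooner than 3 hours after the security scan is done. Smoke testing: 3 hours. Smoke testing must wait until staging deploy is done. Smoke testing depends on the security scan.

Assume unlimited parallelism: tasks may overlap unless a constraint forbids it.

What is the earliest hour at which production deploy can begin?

11

The security scan can start immediately at hour 0; it finishes at hour 2.
Staging deploy cannot begin until the security scan (finishes hour 2, plus 3-hour gap → hour 5). It runs from hour 5 to 5 + 3 = hour 8.
For smoke testing: staging deploy (finishes hour 8); the security scan (finishes hour 2). Taking the maximum gives a start of hour 8, and it finishes at 8 + 3 = hour 11.
Production deploy waits on smoke testing (finishes hour 11); the security scan (finishes hour 2). The latest of these is hour 11, which is the earliest production deploy can start.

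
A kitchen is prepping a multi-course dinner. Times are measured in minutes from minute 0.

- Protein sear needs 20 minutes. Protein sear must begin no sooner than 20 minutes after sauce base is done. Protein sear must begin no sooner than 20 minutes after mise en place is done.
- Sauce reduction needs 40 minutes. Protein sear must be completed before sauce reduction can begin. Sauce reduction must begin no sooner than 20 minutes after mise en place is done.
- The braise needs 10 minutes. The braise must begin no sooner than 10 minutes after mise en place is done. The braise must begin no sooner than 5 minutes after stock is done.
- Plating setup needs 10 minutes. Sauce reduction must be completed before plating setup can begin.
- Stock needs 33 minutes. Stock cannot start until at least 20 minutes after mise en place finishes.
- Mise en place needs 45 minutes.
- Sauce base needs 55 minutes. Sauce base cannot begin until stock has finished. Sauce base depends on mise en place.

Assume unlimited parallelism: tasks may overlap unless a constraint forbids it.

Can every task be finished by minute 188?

No

Mise en place can start immediately at minute 0; it finishes at minute 45.
Stock waits on mise en place (finishes minute 45, plus 20-minute gap → minute 65), so it starts at minute 65 and finishes at 65 + 33 = minute 98.
The braise cannot start until mise en place (finishes minute 45, plus 10-minute gap → minute 55); stock (finishes minute 98, plus 5-minute gap → minute 103). The controlling bound is minute 103, so the braise finishes at 103 + 10 = minute 113.
Sauce base cannot start until stock (finishes minute 98); mise en place (finishes minute 45). The controlling bound is minute 98, so sauce base finishes at 98 + 55 = minute 153.
Protein sear has to wait for sauce base (finishes minute 153, plus 20-minute gap → minute 173); mise en place (finishes minute 45, plus 20-minute gap → minute 65). The latest of these is minute 173, so protein sear runs minute 173 to 173 + 20 = minute 193.
Sauce reduction cannot start until protein sear (finishes minute 193); mise en place (finishes minute 45, plus 20-minute gap → minute 65). The controlling bound is minute 193, so sauce reduction finishes at 193 + 40 = minute 233.
Plating setup cannot begin until sauce reduction (finishes minute 233). It runs from minute 233 to 233 + 10 = minute 243.
The earliest everything can be done is minute 243, which is after the deadline of 188, so it is not possible.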